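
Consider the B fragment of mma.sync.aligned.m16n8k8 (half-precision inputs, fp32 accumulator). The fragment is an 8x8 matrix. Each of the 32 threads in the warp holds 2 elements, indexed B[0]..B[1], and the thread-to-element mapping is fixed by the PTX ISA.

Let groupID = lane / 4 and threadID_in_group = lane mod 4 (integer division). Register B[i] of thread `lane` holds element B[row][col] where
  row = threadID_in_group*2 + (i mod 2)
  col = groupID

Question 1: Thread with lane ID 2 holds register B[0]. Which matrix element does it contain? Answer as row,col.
4,0

L=2->g=2>>2=0, t=2&3=2
[0]->row 2·2+0=4  col g=0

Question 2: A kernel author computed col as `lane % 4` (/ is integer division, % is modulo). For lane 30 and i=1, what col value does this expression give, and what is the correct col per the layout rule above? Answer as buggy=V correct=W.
`lane % 4`[30,1]→2
lane 30: G=7 (30/4), T=2 (30%4)
i=1: r=2*2+1=5, c=G=7
col: 2 vs 7

buggy=2 correct=7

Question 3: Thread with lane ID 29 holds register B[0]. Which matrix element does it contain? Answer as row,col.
2,7

L=29⇒gr=29>>2=7, th=29&3=1
[0]⇒row 1·2+0=2  col gr=7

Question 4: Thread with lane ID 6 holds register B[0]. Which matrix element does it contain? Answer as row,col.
6: gid=1,tid=2
[0] (2*2+0,1) = (4,1)

4,1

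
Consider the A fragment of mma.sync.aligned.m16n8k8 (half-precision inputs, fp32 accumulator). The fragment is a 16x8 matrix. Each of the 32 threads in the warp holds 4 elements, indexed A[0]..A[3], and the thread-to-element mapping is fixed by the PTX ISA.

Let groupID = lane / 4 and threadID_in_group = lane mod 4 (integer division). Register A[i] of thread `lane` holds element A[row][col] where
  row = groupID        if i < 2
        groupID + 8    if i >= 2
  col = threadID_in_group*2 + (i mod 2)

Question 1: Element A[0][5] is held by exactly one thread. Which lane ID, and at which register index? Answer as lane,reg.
r: 0->gid=0,r8=0  c: 5->tid=2,i&1=1
L=0*4+2=2  i=0*2+1=1

2,1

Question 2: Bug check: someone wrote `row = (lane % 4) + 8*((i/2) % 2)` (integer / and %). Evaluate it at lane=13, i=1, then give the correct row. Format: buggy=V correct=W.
`(lane % 4) + 8*((i/2) % 2)`[13,1]->1
lane 13->13/4=3, 13 mod 4=1
i=1  r:3+0->3  c:2·1+1->3
row: 1 vs 3

buggy=1 correct=3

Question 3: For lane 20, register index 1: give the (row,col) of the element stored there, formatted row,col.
5,1

lane 20→20/4=5, 20 mod 4=0
i=1  r:5+0→5  c:2·0+1→1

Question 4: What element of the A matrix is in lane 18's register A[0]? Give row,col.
lane 18: G=4 (18/4), T=2 (18%4)
i=0: r=4+0=4, c=2*2+0=4

4,4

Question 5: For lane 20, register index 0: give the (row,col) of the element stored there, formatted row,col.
lane 20=>20/4=5, 20 mod 4=0
i=0  r:5+0=>5  c:2·0+0=>0

5,0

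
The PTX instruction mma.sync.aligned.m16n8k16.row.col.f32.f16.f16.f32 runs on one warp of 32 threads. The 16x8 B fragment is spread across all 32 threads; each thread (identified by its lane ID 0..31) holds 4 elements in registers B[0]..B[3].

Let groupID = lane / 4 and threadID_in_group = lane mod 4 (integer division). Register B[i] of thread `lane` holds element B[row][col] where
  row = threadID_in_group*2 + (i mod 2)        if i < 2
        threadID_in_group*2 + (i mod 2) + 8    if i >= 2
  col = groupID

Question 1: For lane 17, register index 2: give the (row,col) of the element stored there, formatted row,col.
10,4

lane 17: G=4 (17/4), T=1 (17%4)
i=2: r=1*2+0+8=10, c=G=4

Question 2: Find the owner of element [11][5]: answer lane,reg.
21,3

c=5->g=5  r=11->rb=1,t=1,b0=1
L=5*4+1=21  i=1*2+1=3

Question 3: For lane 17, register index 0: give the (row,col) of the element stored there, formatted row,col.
lane 17: gid=4 (17/4), tid=1 (17%4)
i=0: r=1*2+0+0=2, c=gid=4

2,4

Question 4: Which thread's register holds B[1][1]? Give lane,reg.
4,1

c: 1->gid=1  r: 1->r8=0,tid=0,i&1=1
L=1*4+0=4  i=0*2+1=1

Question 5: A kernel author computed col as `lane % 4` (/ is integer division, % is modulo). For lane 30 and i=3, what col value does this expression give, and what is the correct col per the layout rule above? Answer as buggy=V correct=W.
`lane % 4`[30,3]⇒2
30: gr=7,th=2
[3] (2*2+1+8,7) = (13,7)
col: 2 vs 7

buggy=2 correct=7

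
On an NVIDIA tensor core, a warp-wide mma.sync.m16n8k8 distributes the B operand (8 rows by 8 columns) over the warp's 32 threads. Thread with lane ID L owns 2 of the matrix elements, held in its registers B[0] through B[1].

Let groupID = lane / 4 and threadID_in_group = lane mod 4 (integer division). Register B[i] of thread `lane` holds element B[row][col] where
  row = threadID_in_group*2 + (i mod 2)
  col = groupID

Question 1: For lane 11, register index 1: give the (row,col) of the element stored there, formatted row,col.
7,2

11: G=2,T=3
[1] (3*2+1,2) = (7,2)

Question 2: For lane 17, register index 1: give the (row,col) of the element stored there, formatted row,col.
17: gid=4,tid=1
[1] (1*2+1,4) = (3,4)

3,4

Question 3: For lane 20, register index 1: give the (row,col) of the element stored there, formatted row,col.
lane 20: g=5 (20/4), t=0 (20%4)
i=1: r=0*2+1=1, c=g=5

1,5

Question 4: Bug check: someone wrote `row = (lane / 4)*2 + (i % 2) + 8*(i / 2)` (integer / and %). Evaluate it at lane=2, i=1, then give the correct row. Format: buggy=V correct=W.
buggy=1 correct=5

`(lane / 4)*2 + (i % 2) + 8*(i / 2)`[2,1]->1
lane 2: gid=0 (2/4), tid=2 (2%4)
i=1: r=2*2+1=5, c=gid=0
row: 1 vs 5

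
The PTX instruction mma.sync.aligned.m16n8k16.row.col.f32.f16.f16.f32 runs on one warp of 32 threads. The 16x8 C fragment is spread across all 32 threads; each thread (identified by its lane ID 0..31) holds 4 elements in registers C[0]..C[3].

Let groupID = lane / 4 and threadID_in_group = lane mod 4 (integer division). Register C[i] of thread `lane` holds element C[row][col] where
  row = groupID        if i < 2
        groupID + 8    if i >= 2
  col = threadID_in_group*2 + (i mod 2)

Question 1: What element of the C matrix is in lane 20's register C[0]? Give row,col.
5,0

20: grp=5,tig=0
[0] (5+0,0*2+0) = (5,0)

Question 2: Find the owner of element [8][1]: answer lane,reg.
0,3

r=8->g=0,rb=1  c=1->t=0,b0=1
L=0*4+0=0  i=1*2+1=3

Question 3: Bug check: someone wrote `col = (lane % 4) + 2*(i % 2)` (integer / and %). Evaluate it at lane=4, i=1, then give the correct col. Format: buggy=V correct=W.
buggy=2 correct=1

`(lane % 4) + 2*(i % 2)`[4,1]⇒2
lane 4⇒4/4=1, 4 mod 4=0
i=1  r:1+0⇒1  c:2·0+1⇒1
col: 2 vs 1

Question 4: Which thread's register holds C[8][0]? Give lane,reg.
0,2

r=8->g=0,rb=1  c=0->t=0,b0=0
L=0*4+0=0  i=1*2+0=2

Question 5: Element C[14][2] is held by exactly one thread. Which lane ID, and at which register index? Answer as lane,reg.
r=14→G=6,rhi=1  c=2→T=1,p=0
L=6*4+1=25  i=1*2+0=2

25,2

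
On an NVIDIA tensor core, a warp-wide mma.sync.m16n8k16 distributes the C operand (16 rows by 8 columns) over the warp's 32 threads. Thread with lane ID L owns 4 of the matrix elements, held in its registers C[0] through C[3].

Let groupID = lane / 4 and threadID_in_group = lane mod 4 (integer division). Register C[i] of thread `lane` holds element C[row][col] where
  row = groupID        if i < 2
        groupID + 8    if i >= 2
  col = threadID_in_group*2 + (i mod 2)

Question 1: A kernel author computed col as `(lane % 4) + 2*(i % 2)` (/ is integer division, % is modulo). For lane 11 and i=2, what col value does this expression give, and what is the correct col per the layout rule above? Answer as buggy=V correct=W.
buggy=3 correct=6

`(lane % 4) + 2*(i % 2)`[11,2]=>3
lane 11=>11/4=2, 11 mod 4=3
i=2  r:2+8=>10  c:2·3+0=>6
col: 3 vs 6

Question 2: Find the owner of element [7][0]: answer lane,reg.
28,0

r=7⇒gr=7,Rb=0  c=0⇒th=0,odd=0
L=7*4+0=28  i=0*2+0=0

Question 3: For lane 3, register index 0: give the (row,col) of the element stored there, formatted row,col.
lane 3: G=0 (3/4), T=3 (3%4)
i=0: r=0+0=0, c=3*2+0=6

0,6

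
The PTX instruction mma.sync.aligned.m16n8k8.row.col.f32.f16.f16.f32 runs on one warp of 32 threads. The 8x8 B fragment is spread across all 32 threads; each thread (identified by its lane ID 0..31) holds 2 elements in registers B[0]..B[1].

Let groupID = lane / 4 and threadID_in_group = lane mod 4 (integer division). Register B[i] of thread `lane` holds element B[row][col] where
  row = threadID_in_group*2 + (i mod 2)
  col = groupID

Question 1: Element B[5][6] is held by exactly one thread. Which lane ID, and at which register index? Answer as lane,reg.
c: 6->gid=6  r: 5->tid=2,i&1=1
L=6*4+2=26  i=1=1

26,1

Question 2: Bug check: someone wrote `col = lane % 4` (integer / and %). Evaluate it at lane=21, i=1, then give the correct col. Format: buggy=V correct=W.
`lane % 4`[21,1]=>1
21: grp=5,tig=1
[1] (1*2+1,5) = (3,5)
col: 1 vs 5

buggy=1 correct=5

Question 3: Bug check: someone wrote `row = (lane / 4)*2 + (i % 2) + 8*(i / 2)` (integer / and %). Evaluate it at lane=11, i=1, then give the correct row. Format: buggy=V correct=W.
buggy=5 correct=7

`(lane / 4)*2 + (i % 2) + 8*(i / 2)`[11,1]⇒5
L=11⇒gr=11>>2=2, th=11&3=3
[1]⇒row 3·2+1=7  col gr=2
row: 5 vs 7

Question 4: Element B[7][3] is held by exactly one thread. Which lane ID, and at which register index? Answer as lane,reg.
c=3→G=3  r=7→T=3,p=1
L=3*4+3=15  i=1=1

15,1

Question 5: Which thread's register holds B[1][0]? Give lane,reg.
0,1

c=0->g=0  r=1->t=0,b0=1
L=0*4+0=0  i=1=1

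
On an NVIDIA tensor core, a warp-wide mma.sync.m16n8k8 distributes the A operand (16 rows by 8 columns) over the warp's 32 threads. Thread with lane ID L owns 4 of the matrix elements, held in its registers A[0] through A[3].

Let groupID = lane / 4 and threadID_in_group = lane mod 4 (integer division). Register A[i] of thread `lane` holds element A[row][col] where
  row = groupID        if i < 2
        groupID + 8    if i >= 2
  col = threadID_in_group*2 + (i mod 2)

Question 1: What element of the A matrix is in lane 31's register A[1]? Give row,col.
7,7

lane 31->31/4=7, 31 mod 4=3
i=1  r:7+0->7  c:2·3+1->7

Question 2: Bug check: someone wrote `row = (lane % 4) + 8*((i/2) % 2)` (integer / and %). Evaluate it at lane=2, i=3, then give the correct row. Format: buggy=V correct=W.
buggy=10 correct=8

`(lane % 4) + 8*((i/2) % 2)`[2,3]⇒10
lane 2: gr=0 (2/4), th=2 (2%4)
i=3: r=0+8=8, c=2*2+1=5
row: 10 vs 8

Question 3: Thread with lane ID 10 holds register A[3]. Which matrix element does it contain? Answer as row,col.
10: gr=2,th=2
[3] (2+8,2*2+1) = (10,5)

10,5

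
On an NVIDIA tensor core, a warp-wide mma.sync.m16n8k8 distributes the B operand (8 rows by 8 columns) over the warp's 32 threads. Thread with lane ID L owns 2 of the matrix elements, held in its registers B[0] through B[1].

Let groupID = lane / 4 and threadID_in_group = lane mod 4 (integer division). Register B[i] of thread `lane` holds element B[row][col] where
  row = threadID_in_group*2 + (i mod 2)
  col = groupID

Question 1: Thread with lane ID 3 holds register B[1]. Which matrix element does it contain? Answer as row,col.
3: G=0,T=3
[1] (3*2+1,0) = (7,0)

7,0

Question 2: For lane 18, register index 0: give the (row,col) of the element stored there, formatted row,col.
4,4

18: grp=4,tig=2
[0] (2*2+0,4) = (4,4)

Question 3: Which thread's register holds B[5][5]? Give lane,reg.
c=5->g=5  r=5->t=2,b0=1
L=5*4+2=22  i=1=1

22,1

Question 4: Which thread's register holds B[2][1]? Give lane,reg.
c=1⇒gr=1  r=2⇒th=1,odd=0
L=1*4+1=5  i=0=0

5,0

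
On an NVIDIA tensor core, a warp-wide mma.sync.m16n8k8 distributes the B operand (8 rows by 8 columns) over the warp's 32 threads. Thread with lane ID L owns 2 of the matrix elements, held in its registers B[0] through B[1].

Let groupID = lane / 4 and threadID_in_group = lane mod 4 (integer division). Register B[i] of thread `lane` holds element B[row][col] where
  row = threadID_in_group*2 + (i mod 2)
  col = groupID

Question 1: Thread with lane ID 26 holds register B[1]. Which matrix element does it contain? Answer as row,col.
lane 26: grp=6 (26/4), tig=2 (26%4)
i=1: r=2*2+1=5, c=grp=6

5,6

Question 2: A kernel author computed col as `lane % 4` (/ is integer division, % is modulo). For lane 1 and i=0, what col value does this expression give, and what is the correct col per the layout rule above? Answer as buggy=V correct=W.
`lane % 4`[1,0]->1
lane 1: g=0 (1/4), t=1 (1%4)
i=0: r=1*2+0=2, c=g=0
col: 1 vs 0

buggy=1 correct=0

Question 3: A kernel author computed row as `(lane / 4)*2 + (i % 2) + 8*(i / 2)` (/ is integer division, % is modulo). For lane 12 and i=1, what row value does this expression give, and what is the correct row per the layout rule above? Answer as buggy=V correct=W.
`(lane / 4)*2 + (i % 2) + 8*(i / 2)`[12,1]->7
L=12->g=12>>2=3, t=12&3=0
[1]->row 0·2+1=1  col g=3
row: 7 vs 1

buggy=7 correct=1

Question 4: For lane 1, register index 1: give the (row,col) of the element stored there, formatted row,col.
1: G=0,T=1
[1] (1*2+1,0) = (3,0)

3,0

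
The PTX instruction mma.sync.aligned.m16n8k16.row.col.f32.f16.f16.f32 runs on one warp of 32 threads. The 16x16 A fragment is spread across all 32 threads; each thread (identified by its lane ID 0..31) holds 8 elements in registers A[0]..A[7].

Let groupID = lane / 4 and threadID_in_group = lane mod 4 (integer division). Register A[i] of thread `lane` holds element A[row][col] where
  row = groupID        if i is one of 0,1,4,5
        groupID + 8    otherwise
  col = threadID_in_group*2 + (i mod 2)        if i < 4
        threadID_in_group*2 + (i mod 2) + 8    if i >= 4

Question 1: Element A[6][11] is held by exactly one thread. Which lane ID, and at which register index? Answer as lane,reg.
25,5

r: 6->gid=6,r8=0  c: 11->c8=1,tid=1,i&1=1
L=6*4+1=25  i=1*4+0*2+1=5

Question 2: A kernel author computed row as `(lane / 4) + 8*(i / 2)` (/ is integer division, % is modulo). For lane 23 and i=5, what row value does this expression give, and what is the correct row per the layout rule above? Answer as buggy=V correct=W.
`(lane / 4) + 8*(i / 2)`[23,5]=>21
L=23=>grp=23>>2=5, tig=23&3=3
[5]=>row 5+0=5  col 3·2+1+8=15
row: 21 vs 5

buggy=21 correct=5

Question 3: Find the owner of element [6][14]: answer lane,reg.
r=6->g=6,rb=0  c=14->cb=1,t=3,b0=0
L=6*4+3=27  i=1*4+0*2+0=4

27,4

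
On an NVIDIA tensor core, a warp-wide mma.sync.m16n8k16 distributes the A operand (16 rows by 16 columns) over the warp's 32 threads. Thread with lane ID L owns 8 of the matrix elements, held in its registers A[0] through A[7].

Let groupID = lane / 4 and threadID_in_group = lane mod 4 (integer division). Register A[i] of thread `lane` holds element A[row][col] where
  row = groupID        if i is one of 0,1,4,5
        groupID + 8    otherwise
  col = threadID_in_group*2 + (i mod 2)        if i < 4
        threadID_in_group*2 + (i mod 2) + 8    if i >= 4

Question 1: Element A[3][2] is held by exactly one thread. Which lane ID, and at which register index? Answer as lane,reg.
13,0

r=3->g=3,rb=0  c=2->cb=0,t=1,b0=0
L=3*4+1=13  i=0*4+0*2+0=0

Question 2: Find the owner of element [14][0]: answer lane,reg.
r=14→G=6,rhi=1  c=0→chi=0,T=0,p=0
L=6*4+0=24  i=0*4+1*2+0=2

24,2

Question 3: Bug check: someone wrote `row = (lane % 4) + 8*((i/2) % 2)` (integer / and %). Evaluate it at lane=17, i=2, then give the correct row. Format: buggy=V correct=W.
buggy=9 correct=12

`(lane % 4) + 8*((i/2) % 2)`[17,2]=>9
L=17=>grp=17>>2=4, tig=17&3=1
[2]=>row 4+8=12  col 1·2+0+0=2
row: 9 vs 12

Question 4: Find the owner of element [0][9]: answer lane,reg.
0,5

r:0=>grp=0,rB=0  c:9=>cB=1,tig=0,lo=1
L=0*4+0=0  i=1*4+0*2+1=5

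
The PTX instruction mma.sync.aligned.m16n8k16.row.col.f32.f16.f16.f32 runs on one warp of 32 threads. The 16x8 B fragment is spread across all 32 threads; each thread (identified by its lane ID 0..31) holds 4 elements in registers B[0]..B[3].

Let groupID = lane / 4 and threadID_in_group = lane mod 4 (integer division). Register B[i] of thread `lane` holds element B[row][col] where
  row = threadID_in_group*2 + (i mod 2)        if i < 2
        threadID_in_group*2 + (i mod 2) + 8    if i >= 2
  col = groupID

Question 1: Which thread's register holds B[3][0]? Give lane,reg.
1,1

c=0->g=0  r=3->rb=0,t=1,b0=1
L=0*4+1=1  i=0*2+1=1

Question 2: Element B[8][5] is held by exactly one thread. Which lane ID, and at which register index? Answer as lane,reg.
20,2

c:5=>grp=5  r:8=>rB=1,tig=0,lo=0
L=5*4+0=20  i=1*2+0=2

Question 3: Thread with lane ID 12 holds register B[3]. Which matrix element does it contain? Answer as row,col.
12: gid=3,tid=0
[3] (0*2+1+8,3) = (9,3)

9,3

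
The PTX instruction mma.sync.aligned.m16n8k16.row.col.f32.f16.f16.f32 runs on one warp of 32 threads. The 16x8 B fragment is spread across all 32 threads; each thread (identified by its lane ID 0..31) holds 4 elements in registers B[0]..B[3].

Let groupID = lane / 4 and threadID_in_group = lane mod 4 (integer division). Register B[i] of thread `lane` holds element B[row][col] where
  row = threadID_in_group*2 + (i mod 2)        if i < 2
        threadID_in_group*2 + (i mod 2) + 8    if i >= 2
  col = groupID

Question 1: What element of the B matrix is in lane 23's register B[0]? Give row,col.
23: g=5,t=3
[0] (3*2+0+0,5) = (6,5)

6,5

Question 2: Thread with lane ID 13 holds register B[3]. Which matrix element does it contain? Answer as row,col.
L=13->g=13>>2=3, t=13&3=1
[3]->row 1·2+1+8=11  col g=3

11,3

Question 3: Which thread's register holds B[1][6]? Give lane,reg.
24,1

c=6->g=6  r=1->rb=0,t=0,b0=1
L=6*4+0=24  i=0*2+1=1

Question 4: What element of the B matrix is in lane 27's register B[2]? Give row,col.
27: gid=6,tid=3
[2] (3*2+0+8,6) = (14,6)

14,6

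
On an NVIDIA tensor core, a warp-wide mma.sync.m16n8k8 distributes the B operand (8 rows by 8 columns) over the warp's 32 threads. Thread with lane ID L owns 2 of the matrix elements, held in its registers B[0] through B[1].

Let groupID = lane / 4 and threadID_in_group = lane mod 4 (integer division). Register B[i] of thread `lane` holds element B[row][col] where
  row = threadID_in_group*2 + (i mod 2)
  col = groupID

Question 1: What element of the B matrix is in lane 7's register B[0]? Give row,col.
6,1

7: gid=1,tid=3
[0] (3*2+0,1) = (6,1)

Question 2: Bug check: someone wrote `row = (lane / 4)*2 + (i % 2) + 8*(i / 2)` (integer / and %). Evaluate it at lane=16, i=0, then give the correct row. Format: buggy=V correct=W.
buggy=8 correct=0

`(lane / 4)*2 + (i % 2) + 8*(i / 2)`[16,0]⇒8
L=16⇒gr=16>>2=4, th=16&3=0
[0]⇒row 0·2+0=0  col gr=4
row: 8 vs 0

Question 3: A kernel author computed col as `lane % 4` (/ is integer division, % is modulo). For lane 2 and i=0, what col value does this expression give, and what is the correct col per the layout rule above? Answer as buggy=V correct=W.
`lane % 4`[2,0]⇒2
lane 2: gr=0 (2/4), th=2 (2%4)
i=0: r=2*2+0=4, c=gr=0
col: 2 vs 0

buggy=2 correct=0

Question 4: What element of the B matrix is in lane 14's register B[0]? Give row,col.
14: gid=3,tid=2
[0] (2*2+0,3) = (4,3)

4,3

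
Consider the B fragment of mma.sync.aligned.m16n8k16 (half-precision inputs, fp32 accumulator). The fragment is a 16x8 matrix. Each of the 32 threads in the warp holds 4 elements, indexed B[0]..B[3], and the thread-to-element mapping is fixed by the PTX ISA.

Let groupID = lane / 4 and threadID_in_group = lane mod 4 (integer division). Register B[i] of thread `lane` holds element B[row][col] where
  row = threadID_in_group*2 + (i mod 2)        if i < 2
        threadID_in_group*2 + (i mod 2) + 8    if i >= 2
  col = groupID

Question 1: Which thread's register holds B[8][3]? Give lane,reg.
c=3→G=3  r=8→rhi=1,T=0,p=0
L=3*4+0=12  i=1*2+0=2

12,2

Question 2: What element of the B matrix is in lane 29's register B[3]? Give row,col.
lane 29→29/4=7, 29 mod 4=1
i=3  r:2·1+1+8→11  c:7

11,7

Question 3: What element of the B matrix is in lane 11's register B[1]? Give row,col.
7,2

lane 11: G=2 (11/4), T=3 (11%4)
i=1: r=3*2+1+0=7, c=G=2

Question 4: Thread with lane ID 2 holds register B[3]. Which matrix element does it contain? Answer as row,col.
lane 2: g=0 (2/4), t=2 (2%4)
i=3: r=2*2+1+8=13, c=g=0

13,0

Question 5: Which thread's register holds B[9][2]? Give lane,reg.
c=2⇒gr=2  r=9⇒Rb=1,th=0,odd=1
L=2*4+0=8  i=1*2+1=3

8,3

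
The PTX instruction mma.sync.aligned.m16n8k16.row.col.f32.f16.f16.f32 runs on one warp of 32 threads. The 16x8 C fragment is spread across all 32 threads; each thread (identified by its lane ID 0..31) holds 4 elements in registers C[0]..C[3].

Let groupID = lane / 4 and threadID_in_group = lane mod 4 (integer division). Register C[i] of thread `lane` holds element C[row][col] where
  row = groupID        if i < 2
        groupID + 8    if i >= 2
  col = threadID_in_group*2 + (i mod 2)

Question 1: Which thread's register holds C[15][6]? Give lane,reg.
31,2

r:15=>grp=7,rB=1  c:6=>tig=3,lo=0
L=7*4+3=31  i=1*2+0=2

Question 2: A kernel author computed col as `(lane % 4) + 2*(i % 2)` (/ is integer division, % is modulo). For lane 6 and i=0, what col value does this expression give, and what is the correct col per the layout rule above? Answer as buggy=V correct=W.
`(lane % 4) + 2*(i % 2)`[6,0]→2
6: G=1,T=2
[0] (1+0,2*2+0) = (1,4)
col: 2 vs 4

buggy=2 correct=4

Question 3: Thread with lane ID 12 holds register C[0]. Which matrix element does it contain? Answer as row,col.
12: gr=3,th=0
[0] (3+0,0*2+0) = (3,0)

3,0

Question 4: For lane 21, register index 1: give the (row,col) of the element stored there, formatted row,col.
21: G=5,T=1
[1] (5+0,1*2+1) = (5,3)

5,3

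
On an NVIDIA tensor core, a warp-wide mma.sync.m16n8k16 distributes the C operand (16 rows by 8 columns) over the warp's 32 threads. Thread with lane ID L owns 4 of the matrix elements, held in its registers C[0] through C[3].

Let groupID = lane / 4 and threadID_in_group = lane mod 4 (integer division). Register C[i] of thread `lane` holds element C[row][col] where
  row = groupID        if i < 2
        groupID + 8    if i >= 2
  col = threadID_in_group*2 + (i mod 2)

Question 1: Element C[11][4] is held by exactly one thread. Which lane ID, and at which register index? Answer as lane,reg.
14,2

r: 11->gid=3,r8=1  c: 4->tid=2,i&1=0
L=3*4+2=14  i=1*2+0=2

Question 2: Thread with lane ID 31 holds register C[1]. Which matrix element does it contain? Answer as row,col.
lane 31->31/4=7, 31 mod 4=3
i=1  r:7+0->7  c:2·3+1->7

7,7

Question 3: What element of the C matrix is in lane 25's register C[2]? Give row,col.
lane 25=>25/4=6, 25 mod 4=1
i=2  r:6+8=>14  c:2·1+0=>2

14,2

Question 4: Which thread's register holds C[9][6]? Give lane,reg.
r:9=>grp=1,rB=1  c:6=>tig=3,lo=0
L=1*4+3=7  i=1*2+0=2

7,2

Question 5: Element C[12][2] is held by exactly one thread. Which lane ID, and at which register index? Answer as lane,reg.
17,2

r:12=>grp=4,rB=1  c:2=>tig=1,lo=0
L=4*4+1=17  i=1*2+0=2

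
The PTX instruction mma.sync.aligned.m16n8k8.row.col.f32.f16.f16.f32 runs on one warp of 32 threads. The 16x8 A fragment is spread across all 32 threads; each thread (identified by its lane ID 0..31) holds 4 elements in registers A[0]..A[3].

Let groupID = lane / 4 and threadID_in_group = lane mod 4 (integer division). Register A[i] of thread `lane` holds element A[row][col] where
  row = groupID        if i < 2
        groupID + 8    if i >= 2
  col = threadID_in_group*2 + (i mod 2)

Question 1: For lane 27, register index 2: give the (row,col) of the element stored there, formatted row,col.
27: g=6,t=3
[2] (6+8,3*2+0) = (14,6)

14,6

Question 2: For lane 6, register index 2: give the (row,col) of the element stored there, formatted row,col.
6: gr=1,th=2
[2] (1+8,2*2+0) = (9,4)

9,4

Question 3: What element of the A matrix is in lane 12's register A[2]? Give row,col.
11,0

L=12->g=12>>2=3, t=12&3=0
[2]->row 3+8=11  col 0·2+0=0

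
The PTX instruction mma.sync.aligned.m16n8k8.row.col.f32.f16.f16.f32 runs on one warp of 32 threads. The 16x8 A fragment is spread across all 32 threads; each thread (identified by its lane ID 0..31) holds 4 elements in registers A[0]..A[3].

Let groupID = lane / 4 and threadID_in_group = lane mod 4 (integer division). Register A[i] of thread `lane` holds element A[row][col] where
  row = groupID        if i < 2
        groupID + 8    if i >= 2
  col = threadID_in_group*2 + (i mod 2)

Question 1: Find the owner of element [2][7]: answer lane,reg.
r=2⇒gr=2,Rb=0  c=7⇒th=3,odd=1
L=2*4+3=11  i=0*2+1=1

11,1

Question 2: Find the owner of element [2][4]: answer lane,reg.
r=2->g=2,rb=0  c=4->t=2,b0=0
L=2*4+2=10  i=0*2+0=0

10,0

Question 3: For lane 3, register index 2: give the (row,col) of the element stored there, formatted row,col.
lane 3: g=0 (3/4), t=3 (3%4)
i=2: r=0+8=8, c=3*2+0=6

8,6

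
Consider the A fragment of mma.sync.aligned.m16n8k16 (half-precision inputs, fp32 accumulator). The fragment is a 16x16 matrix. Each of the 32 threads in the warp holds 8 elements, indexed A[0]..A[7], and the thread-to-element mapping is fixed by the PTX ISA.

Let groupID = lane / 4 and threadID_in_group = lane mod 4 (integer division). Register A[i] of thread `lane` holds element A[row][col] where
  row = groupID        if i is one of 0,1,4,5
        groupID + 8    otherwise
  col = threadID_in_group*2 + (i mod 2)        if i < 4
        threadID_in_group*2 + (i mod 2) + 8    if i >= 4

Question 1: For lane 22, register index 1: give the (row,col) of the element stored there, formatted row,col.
L=22->g=22>>2=5, t=22&3=2
[1]->row 5+0=5  col 2·2+1+0=5

5,5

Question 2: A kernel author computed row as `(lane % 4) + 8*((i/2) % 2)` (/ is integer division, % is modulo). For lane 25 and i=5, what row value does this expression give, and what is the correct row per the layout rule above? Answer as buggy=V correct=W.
`(lane % 4) + 8*((i/2) % 2)`[25,5]⇒1
lane 25⇒25/4=6, 25 mod 4=1
i=5  r:6+0⇒6  c:2·1+1+8⇒11
row: 1 vs 6

buggy=1 correct=6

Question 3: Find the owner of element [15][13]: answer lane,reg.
r: 15->gid=7,r8=1  c: 13->c8=1,tid=2,i&1=1
L=7*4+2=30  i=1*4+1*2+1=7

30,7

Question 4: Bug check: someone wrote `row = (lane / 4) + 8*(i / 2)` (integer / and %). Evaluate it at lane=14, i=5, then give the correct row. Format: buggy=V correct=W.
`(lane / 4) + 8*(i / 2)`[14,5]→19
14: G=3,T=2
[5] (3+0,2*2+1+8) = (3,13)
row: 19 vs 3

buggy=19 correct=3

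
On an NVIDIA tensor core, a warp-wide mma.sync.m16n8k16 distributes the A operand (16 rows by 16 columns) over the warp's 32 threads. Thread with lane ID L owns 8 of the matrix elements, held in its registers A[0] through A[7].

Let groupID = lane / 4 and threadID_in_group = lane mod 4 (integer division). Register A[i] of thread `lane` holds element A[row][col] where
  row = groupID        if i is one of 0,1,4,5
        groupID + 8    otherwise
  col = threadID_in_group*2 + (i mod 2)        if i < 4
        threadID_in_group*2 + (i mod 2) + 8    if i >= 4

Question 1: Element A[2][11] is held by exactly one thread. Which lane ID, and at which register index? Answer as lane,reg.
9,5

r=2->g=2,rb=0  c=11->cb=1,t=1,b0=1
L=2*4+1=9  i=1*4+0*2+1=5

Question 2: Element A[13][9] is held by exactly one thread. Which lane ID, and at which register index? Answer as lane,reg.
r=13⇒gr=5,Rb=1  c=9⇒Cb=1,th=0,odd=1
L=5*4+0=20  i=1*4+1*2+1=7

20,7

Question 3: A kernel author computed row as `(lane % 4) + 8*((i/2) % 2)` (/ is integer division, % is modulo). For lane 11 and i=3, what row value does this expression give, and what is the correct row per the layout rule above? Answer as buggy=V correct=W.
buggy=11 correct=10

`(lane % 4) + 8*((i/2) % 2)`[11,3]->11
11: g=2,t=3
[3] (2+8,3*2+1+0) = (10,7)
row: 11 vs 10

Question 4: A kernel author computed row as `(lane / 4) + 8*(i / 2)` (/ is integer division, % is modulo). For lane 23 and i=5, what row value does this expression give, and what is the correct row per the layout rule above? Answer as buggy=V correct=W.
buggy=21 correct=5

`(lane / 4) + 8*(i / 2)`[23,5]→21
23: G=5,T=3
[5] (5+0,3*2+1+8) = (5,15)
row: 21 vs 5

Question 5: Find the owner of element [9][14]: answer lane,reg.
r=9⇒gr=1,Rb=1  c=14⇒Cb=1,th=3,odd=0
L=1*4+3=7  i=1*4+1*2+0=6

7,6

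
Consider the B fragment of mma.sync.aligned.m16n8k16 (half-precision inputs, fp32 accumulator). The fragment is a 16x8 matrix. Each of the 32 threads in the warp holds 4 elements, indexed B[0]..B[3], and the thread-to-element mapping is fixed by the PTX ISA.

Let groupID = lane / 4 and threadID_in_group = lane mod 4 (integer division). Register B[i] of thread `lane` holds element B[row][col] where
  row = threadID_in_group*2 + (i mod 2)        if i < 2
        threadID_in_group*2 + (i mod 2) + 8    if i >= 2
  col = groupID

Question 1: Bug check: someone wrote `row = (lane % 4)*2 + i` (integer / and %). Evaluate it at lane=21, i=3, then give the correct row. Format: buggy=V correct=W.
buggy=5 correct=11

`(lane % 4)*2 + i`[21,3]⇒5
lane 21⇒21/4=5, 21 mod 4=1
i=3  r:2·1+1+8⇒11  c:5
row: 5 vs 11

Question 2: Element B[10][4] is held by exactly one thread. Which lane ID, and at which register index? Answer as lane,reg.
17,2

c: 4->gid=4  r: 10->r8=1,tid=1,i&1=0
L=4*4+1=17  i=1*2+0=2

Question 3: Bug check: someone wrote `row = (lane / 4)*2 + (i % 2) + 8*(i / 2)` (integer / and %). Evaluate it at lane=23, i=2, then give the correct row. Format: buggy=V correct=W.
buggy=18 correct=14

`(lane / 4)*2 + (i % 2) + 8*(i / 2)`[23,2]⇒18
23: gr=5,th=3
[2] (3*2+0+8,5) = (14,5)
row: 18 vs 14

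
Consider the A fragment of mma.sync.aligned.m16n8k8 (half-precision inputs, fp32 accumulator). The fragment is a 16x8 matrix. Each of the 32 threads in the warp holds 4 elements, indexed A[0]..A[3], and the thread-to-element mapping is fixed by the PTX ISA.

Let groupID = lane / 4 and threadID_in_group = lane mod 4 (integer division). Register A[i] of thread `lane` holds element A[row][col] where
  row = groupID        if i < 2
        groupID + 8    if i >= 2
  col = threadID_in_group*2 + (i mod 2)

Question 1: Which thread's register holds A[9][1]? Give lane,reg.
r:9=>grp=1,rB=1  c:1=>tig=0,lo=1
L=1*4+0=4  i=1*2+1=3

4,3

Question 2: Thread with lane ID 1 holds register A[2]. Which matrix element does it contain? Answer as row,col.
lane 1: gr=0 (1/4), th=1 (1%4)
i=2: r=0+8=8, c=1*2+0=2

8,2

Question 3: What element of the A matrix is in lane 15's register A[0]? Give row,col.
3,6

L=15=>grp=15>>2=3, tig=15&3=3
[0]=>row 3+0=3  col 3·2+0=6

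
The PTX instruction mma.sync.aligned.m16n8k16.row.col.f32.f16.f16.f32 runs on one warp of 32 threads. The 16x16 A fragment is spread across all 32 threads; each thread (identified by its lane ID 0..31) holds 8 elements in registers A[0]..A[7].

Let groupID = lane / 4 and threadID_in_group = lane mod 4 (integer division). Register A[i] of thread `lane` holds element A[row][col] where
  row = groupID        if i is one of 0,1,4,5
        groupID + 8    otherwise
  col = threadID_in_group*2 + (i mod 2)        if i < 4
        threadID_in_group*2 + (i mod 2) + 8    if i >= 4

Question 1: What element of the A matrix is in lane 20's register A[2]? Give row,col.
13,0

20: grp=5,tig=0
[2] (5+8,0*2+0+0) = (13,0)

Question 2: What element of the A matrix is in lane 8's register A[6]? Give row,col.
lane 8→8/4=2, 8 mod 4=0
i=6  r:2+8→10  c:2·0+0+8→8

10,8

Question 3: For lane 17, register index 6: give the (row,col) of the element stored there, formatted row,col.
L=17->g=17>>2=4, t=17&3=1
[6]->row 4+8=12  col 1·2+0+8=10

12,10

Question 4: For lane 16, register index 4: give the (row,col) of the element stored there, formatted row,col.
lane 16->16/4=4, 16 mod 4=0
i=4  r:4+0->4  c:2·0+0+8->8

4,8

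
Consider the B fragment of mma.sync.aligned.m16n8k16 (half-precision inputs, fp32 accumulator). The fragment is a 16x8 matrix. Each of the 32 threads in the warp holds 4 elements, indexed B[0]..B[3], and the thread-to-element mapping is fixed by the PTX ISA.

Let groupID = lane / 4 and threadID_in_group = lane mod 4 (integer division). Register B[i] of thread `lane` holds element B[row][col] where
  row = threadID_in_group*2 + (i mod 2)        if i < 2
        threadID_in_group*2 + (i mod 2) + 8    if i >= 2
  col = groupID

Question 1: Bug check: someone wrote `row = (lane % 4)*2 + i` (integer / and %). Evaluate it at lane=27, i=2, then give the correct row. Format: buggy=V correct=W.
buggy=8 correct=14

`(lane % 4)*2 + i`[27,2]->8
L=27->gid=27>>2=6, tid=27&3=3
[2]->row 3·2+0+8=14  col gid=6
row: 8 vs 14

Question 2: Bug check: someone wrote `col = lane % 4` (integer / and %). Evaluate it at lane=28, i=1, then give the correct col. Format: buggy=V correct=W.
`lane % 4`[28,1]→0
lane 28: G=7 (28/4), T=0 (28%4)
i=1: r=0*2+1+0=1, c=G=7
col: 0 vs 7

buggy=0 correct=7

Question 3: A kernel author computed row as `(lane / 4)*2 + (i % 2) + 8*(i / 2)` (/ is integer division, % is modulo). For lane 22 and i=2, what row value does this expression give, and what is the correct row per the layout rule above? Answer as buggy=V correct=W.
`(lane / 4)*2 + (i % 2) + 8*(i / 2)`[22,2]->18
22: g=5,t=2
[2] (2*2+0+8,5) = (12,5)
row: 18 vs 12

buggy=18 correct=12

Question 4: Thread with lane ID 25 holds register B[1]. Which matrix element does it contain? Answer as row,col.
3,6

lane 25->25/4=6, 25 mod 4=1
i=1  r:2·1+1+0->3  c:6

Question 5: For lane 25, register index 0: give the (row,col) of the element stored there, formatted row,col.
2,6

25: G=6,T=1
[0] (1*2+0+0,6) = (2,6)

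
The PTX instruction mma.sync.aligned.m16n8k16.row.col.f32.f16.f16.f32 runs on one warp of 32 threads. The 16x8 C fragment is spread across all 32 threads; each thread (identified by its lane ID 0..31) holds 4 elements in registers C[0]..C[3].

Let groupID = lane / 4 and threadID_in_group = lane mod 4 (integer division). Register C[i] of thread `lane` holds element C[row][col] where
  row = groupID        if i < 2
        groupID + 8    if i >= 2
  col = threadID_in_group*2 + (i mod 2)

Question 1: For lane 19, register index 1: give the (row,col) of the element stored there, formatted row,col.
19: grp=4,tig=3
[1] (4+0,3*2+1) = (4,7)

4,7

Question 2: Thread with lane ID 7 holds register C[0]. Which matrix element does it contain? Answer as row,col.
L=7→G=7>>2=1, T=7&3=3
[0]→row 1+0=1  col 3·2+0=6

1,6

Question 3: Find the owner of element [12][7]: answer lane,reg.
19,3

r=12→G=4,rhi=1  c=7→T=3,p=1
L=4*4+3=19  i=1*2+1=3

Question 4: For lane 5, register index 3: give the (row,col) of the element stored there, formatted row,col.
5: gid=1,tid=1
[3] (1+8,1*2+1) = (9,3)

9,3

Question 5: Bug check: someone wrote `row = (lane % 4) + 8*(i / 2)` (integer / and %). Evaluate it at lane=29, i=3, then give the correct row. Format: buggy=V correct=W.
`(lane % 4) + 8*(i / 2)`[29,3]⇒9
lane 29: gr=7 (29/4), th=1 (29%4)
i=3: r=7+8=15, c=1*2+1=3
row: 9 vs 15

buggy=9 correct=15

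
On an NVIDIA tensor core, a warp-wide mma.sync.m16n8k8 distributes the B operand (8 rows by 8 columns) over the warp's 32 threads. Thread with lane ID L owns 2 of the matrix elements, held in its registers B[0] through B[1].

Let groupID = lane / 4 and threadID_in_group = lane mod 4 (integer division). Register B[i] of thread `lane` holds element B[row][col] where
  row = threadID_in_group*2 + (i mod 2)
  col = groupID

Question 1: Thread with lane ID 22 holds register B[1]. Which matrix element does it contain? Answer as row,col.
5,5

lane 22: gid=5 (22/4), tid=2 (22%4)
i=1: r=2*2+1=5, c=gid=5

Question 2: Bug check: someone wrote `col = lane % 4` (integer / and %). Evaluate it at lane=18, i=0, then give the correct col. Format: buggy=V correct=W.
`lane % 4`[18,0]->2
18: gid=4,tid=2
[0] (2*2+0,4) = (4,4)
col: 2 vs 4

buggy=2 correct=4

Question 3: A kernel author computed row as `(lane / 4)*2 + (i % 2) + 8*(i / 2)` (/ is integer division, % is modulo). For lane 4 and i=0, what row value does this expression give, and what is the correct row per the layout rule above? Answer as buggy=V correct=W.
`(lane / 4)*2 + (i % 2) + 8*(i / 2)`[4,0]=>2
L=4=>grp=4>>2=1, tig=4&3=0
[0]=>row 0·2+0=0  col grp=1
row: 2 vs 0

buggy=2 correct=0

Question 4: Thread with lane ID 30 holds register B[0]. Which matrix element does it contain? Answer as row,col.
4,7

lane 30: g=7 (30/4), t=2 (30%4)
i=0: r=2*2+0=4, c=g=7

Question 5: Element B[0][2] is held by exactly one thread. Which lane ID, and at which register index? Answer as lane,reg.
8,0

c: 2->gid=2  r: 0->tid=0,i&1=0
L=2*4+0=8  i=0=0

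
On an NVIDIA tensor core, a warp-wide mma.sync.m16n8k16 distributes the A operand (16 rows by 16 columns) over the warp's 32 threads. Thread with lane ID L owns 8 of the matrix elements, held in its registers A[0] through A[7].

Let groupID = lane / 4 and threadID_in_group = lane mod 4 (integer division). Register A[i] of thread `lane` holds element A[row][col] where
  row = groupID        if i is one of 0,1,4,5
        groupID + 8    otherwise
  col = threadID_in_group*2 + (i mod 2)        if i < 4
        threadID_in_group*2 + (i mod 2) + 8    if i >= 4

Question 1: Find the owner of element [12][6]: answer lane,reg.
r:12=>grp=4,rB=1  c:6=>cB=0,tig=3,lo=0
L=4*4+3=19  i=0*4+1*2+0=2

19,2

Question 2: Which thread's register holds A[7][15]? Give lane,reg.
31,5

r: 7->gid=7,r8=0  c: 15->c8=1,tid=3,i&1=1
L=7*4+3=31  i=1*4+0*2+1=5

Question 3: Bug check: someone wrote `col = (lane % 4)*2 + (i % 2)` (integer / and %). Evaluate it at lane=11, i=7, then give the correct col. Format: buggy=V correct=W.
`(lane % 4)*2 + (i % 2)`[11,7]->7
L=11->gid=11>>2=2, tid=11&3=3
[7]->row 2+8=10  col 3·2+1+8=15
col: 7 vs 15

buggy=7 correct=15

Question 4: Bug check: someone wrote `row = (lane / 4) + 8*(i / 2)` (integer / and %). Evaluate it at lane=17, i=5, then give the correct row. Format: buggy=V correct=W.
buggy=20 correct=4

`(lane / 4) + 8*(i / 2)`[17,5]->20
lane 17: gid=4 (17/4), tid=1 (17%4)
i=5: r=4+0=4, c=1*2+1+8=11
row: 20 vs 4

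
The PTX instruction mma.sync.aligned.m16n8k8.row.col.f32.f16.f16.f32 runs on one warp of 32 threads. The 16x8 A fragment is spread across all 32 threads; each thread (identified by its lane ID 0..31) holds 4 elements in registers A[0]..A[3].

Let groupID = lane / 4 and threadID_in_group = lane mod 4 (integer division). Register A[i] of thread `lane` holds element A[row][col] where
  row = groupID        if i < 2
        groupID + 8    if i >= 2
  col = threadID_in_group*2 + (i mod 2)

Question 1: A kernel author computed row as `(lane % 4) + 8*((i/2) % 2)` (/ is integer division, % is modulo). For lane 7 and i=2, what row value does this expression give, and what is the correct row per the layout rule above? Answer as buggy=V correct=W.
buggy=11 correct=9

`(lane % 4) + 8*((i/2) % 2)`[7,2]⇒11
L=7⇒gr=7>>2=1, th=7&3=3
[2]⇒row 1+8=9  col 3·2+0=6
row: 11 vs 9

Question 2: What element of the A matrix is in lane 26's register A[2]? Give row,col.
lane 26: gid=6 (26/4), tid=2 (26%4)
i=2: r=6+8=14, c=2*2+0=4

14,4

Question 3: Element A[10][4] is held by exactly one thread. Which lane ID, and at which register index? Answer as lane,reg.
r=10→G=2,rhi=1  c=4→T=2,p=0
L=2*4+2=10  i=1*2+0=2

10,2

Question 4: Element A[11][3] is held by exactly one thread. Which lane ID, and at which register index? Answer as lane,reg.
13,3

r:11=>grp=3,rB=1  c:3=>tig=1,lo=1
L=3*4+1=13  i=1*2+1=3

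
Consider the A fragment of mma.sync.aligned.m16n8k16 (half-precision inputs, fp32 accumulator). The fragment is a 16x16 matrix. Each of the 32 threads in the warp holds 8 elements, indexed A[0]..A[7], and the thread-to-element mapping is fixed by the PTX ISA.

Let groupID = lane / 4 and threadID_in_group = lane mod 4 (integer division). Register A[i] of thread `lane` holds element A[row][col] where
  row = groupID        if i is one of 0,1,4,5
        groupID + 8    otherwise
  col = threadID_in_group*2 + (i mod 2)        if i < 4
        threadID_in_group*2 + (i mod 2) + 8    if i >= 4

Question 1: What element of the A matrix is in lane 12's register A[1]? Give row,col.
lane 12->12/4=3, 12 mod 4=0
i=1  r:3+0->3  c:2·0+1+0->1

3,1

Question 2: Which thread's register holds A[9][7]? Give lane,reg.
r=9⇒gr=1,Rb=1  c=7⇒Cb=0,th=3,odd=1
L=1*4+3=7  i=0*4+1*2+1=3

7,3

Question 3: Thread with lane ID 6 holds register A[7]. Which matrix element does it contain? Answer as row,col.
9,13

6: gr=1,th=2
[7] (1+8,2*2+1+8) = (9,13)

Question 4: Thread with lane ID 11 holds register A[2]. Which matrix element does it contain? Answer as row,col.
10,6

L=11->g=11>>2=2, t=11&3=3
[2]->row 2+8=10  col 3·2+0+0=6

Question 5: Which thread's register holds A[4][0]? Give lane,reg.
16,0

r: 4->gid=4,r8=0  c: 0->c8=0,tid=0,i&1=0
L=4*4+0=16  i=0*4+0*2+0=0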